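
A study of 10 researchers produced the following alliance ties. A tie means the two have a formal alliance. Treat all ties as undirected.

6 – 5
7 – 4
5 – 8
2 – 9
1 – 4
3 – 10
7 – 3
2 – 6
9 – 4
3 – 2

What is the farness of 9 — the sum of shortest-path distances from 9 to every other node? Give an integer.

Distances from 9: 1:2, 2:1, 3:2, 4:1, 5:3, 6:2, 7:2, 8:4, 10:3.
Sum = 2 + 1 + 2 + 1 + 3 + 2 + 2 + 4 + 3 = 20.

20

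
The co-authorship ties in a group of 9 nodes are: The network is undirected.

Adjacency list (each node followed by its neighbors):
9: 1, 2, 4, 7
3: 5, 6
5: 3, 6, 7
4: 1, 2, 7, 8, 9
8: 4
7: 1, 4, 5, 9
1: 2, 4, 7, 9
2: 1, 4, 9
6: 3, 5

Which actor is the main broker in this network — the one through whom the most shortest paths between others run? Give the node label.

Unnormalized betweenness of each node: 1:4/3, 2:0, 3:0, 4:25/3, 5:12, 6:0, 7:15, 8:0, 9:4/3.
7 has the largest value, 15, making it the main broker — the node through which the most shortest paths run.

7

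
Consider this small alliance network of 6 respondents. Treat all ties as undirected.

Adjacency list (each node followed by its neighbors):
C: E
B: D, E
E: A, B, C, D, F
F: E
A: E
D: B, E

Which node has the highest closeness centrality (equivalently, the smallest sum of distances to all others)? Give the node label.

Farness (sum of distances to all others) for each node — A:9, B:8, C:9, D:8, E:5, F:9.
The smallest farness is 5, for E, so E has the highest closeness.

E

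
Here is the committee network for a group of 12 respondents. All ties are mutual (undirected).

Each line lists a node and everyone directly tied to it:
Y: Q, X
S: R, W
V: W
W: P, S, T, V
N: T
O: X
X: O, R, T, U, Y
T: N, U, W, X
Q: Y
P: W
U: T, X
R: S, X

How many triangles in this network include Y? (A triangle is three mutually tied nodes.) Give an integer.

Y's neighbors are Q and X, but none of them are tied to each other, so no triangle contains Y.

0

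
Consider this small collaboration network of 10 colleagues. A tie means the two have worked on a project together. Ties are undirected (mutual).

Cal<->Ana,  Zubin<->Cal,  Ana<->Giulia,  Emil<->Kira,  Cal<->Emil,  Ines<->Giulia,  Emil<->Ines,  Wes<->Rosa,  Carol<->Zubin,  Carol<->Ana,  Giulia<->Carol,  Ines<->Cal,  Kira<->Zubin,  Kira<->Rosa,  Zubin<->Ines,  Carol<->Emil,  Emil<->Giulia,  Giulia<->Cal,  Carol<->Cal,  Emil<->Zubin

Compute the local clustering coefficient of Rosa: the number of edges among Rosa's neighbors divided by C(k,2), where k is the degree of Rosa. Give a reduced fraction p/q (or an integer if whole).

Rosa's neighbors: Kira and Wes (k = 2).
Possible neighbor pairs: C(2,2) = 1. Edges among them: none → e = 0.
Clustering(Rosa) = 0/1.

0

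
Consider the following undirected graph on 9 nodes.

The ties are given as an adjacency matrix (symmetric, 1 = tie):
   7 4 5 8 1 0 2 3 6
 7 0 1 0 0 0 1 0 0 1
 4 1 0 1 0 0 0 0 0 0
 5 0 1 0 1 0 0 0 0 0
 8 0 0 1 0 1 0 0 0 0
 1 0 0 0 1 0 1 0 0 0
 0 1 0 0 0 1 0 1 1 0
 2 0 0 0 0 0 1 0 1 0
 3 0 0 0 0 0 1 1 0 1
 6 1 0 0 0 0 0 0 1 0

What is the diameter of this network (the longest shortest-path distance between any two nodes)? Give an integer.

4

Eccentricity of each node (its greatest distance to any other): 0:3, 1:3, 2:4, 3:4, 4:3, 5:4, 6:4, 7:3, 8:4.
The maximum eccentricity is 4, realized for instance by the pair 5–2 via 5 – 4 – 7 – 0 – 2. So the diameter is 4.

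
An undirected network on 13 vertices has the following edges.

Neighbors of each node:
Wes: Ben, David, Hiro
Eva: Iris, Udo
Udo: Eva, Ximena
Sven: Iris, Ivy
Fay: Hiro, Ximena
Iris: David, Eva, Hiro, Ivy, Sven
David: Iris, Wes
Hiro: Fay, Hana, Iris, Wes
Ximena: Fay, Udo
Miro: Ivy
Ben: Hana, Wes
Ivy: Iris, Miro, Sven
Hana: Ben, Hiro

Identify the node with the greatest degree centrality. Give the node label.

Degrees — Ben:2, David:2, Eva:2, Fay:2, Hana:2, Hiro:4, Iris:5, Ivy:3, Miro:1, Sven:2, Udo:2, Wes:3, Ximena:2.
The maximum is 5, attained only by Iris.

Iris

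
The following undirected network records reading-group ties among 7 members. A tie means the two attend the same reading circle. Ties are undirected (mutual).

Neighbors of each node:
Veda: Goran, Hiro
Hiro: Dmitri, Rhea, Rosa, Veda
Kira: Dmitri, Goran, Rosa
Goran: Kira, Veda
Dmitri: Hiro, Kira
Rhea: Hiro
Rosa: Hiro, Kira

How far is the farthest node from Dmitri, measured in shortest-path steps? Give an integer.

Distances from Dmitri: Goran:2, Hiro:1, Kira:1, Rhea:2, Rosa:2, Veda:2.
The largest is 2 (to Rosa, Veda, Rhea, and Goran), so the eccentricity of Dmitri is 2.

2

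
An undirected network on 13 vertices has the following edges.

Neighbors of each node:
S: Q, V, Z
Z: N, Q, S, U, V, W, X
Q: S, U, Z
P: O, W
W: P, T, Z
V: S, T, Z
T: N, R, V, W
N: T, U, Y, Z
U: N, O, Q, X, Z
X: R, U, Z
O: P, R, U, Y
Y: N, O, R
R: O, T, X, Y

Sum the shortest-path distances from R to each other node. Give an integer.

Distances from R: N:2, O:1, P:2, Q:3, S:3, T:1, U:2, V:2, W:2, X:1, Y:1, Z:2.
Sum = 2 + 1 + 2 + 3 + 3 + 1 + 2 + 2 + 2 + 1 + 1 + 2 = 22.

22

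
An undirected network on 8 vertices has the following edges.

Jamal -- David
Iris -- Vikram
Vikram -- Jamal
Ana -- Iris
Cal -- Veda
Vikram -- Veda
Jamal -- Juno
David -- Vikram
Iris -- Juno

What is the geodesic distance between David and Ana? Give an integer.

3

One shortest route is David – Vikram – Iris – Ana, which uses 3 edges, and at distance 2 from David we only reach {Iris, Juno, Veda}, which does not include Ana. So d(David,Ana) = 3.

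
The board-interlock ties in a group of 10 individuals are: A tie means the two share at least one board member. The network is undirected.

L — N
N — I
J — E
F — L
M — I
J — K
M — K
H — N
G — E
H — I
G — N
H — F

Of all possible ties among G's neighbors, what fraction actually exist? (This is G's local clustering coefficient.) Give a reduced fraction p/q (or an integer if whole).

0

G's neighbors: E and N (k = 2).
Possible neighbor pairs: C(2,2) = 1. Edges among them: none → e = 0.
Clustering(G) = 0/1.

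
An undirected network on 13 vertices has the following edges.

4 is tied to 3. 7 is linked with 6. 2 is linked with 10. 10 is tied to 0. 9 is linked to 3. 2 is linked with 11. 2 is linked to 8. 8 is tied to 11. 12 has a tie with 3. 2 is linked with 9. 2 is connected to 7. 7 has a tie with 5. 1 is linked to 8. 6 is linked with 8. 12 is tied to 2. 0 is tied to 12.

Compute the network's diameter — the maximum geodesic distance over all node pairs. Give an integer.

Eccentricity of each node (its greatest distance to any other): 0:4, 1:5, 2:3, 3:4, 4:5, 5:5, 6:5, 7:4, 8:4, 9:3, 10:4, 11:4, 12:3.
The maximum eccentricity is 5, realized for instance by the pair 5–4 via 5 – 7 – 2 – 9 – 3 – 4. So the diameter is 5.

5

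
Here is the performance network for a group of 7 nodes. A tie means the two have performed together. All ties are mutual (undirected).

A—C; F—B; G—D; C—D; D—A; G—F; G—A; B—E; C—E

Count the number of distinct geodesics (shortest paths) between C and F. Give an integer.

3

The shortest distance is 3. The length-3 paths are: C–A–G–F; C–D–G–F; C–E–B–F.
That gives 3 distinct shortest paths.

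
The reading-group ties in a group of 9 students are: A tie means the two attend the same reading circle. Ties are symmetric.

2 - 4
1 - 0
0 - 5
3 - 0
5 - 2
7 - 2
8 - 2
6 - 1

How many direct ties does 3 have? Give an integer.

3 is directly tied to 0. That is 1 neighbor, so the degree of 3 is 1.

1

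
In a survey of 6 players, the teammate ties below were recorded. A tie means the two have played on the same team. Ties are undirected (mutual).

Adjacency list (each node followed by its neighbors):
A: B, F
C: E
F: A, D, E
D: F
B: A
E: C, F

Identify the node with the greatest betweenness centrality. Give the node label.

Unnormalized betweenness of each node: A:4, B:0, C:0, D:0, E:4, F:8.
F has the largest value, 8, making it the main broker — the node through which the most shortest paths run.

F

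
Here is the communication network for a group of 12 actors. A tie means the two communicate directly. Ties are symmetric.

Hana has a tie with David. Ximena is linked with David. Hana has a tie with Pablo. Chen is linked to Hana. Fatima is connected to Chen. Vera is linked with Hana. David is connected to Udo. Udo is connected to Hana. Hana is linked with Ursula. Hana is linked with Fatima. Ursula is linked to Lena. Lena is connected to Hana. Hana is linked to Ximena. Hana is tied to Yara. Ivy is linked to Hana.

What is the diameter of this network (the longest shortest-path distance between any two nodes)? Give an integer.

Eccentricity of each node (its greatest distance to any other): Chen:2, David:2, Fatima:2, Hana:1, Ivy:2, Lena:2, Pablo:2, Udo:2, Ursula:2, Vera:2, Ximena:2, Yara:2.
The maximum eccentricity is 2, realized for instance by the pair Lena–Chen via Lena – Hana – Chen. So the diameter is 2.

2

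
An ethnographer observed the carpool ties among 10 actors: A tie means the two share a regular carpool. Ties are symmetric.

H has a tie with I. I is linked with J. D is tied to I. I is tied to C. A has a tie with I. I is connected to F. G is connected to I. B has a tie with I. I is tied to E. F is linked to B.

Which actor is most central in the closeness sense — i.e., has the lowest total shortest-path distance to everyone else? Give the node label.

I

Farness (sum of distances to all others) for each node — A:17, B:16, C:17, D:17, E:17, F:16, G:17, H:17, I:9, J:17.
The smallest farness is 9, for I, so I has the highest closeness.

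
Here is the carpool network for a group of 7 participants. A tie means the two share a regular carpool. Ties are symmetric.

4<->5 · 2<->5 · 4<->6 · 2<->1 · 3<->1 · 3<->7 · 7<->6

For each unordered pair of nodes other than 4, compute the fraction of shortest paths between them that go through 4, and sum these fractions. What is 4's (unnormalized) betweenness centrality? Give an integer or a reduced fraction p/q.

Pairs whose geodesics pass through 4 — 7–5: 1; 6–5: 1; 6–2: 1.
All other pairs contribute 0.
Summing the contributions gives betweenness(4) = 3.

3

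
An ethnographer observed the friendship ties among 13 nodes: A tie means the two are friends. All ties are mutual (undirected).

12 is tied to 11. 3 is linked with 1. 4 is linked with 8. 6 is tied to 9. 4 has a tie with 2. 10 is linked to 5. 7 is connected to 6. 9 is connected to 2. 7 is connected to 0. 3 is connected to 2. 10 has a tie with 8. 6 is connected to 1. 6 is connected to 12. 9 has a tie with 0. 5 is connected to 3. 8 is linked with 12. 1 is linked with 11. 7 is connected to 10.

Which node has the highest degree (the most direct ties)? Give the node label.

6

Degrees — 0:2, 1:3, 2:3, 3:3, 4:2, 5:2, 6:4, 7:3, 8:3, 9:3, 10:3, 11:2, 12:3.
The maximum is 4, attained only by 6.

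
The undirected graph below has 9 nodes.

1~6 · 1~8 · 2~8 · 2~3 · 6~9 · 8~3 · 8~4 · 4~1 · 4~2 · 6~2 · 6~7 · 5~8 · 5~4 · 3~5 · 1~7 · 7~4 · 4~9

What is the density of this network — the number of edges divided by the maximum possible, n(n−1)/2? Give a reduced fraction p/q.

There are 17 edges and 9 nodes, so the maximum possible is C(9,2) = 36.
Density = 17/36.

17/36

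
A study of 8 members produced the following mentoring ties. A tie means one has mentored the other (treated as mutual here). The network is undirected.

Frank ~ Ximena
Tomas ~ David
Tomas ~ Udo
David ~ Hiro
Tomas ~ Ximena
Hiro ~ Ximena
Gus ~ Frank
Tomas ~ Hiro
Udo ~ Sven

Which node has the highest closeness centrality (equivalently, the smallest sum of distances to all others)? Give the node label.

Farness (sum of distances to all others) for each node — David:16, Frank:16, Gus:22, Hiro:13, Sven:21, Tomas:11, Udo:15, Ximena:12.
The smallest farness is 11, for Tomas, so Tomas has the highest closeness.

Tomas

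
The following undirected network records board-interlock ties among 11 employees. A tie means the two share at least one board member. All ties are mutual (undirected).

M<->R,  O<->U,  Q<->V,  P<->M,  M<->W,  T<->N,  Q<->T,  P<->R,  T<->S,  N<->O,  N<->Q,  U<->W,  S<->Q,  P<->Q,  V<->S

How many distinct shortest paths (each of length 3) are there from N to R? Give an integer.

The shortest distance is 3, and the only length-3 path is N–Q–P–R. So there is exactly 1 shortest path.

1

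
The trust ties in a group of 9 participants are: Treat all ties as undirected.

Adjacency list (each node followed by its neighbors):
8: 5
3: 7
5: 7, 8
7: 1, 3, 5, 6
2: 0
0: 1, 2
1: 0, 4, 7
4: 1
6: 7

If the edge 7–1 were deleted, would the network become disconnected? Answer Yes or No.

Without the 7–1 edge there is no alternate route between 7 and 1, so the network disconnects. It is a bridge.

Yes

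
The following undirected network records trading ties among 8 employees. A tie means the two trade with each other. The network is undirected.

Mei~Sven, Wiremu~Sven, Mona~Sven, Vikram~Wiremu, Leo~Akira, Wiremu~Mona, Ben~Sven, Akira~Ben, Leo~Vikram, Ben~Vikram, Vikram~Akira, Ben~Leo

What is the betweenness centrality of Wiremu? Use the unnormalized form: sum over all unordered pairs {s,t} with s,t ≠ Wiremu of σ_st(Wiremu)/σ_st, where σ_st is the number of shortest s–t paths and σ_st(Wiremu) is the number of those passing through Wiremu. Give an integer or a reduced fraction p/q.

3

Pairs whose geodesics pass through Wiremu — Vikram–Mei: 1/2; Vikram–Mona: 1; Vikram–Sven: 1/2; Akira–Mona: 1/2; Leo–Mona: 1/2.
All other pairs contribute 0.
Summing the contributions gives betweenness(Wiremu) = 3.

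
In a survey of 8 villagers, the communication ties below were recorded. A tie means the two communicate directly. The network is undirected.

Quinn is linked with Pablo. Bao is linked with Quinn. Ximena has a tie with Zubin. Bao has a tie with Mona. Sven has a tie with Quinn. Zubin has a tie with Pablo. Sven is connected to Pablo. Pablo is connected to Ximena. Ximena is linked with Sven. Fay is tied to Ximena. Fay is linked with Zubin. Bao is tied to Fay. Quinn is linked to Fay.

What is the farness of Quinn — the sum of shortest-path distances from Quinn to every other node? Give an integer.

10

Distances from Quinn: Bao:1, Fay:1, Mona:2, Pablo:1, Sven:1, Ximena:2, Zubin:2.
Sum = 1 + 1 + 2 + 1 + 1 + 2 + 2 = 10.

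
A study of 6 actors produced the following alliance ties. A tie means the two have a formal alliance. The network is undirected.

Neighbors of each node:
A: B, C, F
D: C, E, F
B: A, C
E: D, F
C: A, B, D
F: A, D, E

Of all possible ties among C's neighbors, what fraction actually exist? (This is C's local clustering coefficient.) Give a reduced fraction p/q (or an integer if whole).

1/3

C's neighbors: A, B, and D (k = 3).
Possible neighbor pairs: C(3,2) = 3. Edges among them: A–B → e = 1.
Clustering(C) = 1/3.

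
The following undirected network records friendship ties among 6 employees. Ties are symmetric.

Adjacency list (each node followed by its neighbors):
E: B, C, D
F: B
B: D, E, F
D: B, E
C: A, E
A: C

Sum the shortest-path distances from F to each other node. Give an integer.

Distances from F: A:4, B:1, C:3, D:2, E:2.
Sum = 4 + 1 + 3 + 2 + 2 = 12.

12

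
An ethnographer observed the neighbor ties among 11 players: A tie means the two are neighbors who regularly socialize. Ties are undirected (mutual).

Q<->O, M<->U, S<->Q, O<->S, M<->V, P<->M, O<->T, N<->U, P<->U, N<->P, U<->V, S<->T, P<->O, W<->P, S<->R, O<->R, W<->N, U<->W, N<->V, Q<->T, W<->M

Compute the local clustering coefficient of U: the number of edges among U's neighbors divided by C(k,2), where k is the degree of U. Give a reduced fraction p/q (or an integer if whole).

7/10

U's neighbors: M, N, P, V, and W (k = 5).
Possible neighbor pairs: C(5,2) = 10. Edges among them: M–P, M–V, M–W, N–P, N–V, N–W, P–W → e = 7.
Clustering(U) = 7/10.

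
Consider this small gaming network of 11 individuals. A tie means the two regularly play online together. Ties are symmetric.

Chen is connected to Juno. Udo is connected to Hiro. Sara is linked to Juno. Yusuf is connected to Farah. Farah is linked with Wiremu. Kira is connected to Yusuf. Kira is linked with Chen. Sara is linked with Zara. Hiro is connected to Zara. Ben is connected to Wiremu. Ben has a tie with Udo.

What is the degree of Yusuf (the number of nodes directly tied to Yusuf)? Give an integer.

Yusuf is directly tied to Farah and Kira. That is 2 neighbors, so the degree of Yusuf is 2.

2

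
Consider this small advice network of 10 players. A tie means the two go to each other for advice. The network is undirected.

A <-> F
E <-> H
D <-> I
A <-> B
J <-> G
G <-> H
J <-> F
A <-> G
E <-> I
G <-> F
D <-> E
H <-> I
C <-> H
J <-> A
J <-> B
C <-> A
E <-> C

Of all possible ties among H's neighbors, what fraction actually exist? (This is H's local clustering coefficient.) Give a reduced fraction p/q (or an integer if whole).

H's neighbors: C, E, G, and I (k = 4).
Possible neighbor pairs: C(4,2) = 6. Edges among them: C–E, E–I → e = 2.
Clustering(H) = 2/6 = 1/3.

1/3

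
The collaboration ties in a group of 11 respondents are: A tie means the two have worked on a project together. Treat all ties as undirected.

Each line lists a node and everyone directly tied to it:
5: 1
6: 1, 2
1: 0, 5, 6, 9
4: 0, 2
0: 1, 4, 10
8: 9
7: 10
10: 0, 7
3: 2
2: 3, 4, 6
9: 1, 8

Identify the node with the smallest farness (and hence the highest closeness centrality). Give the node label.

Farness (sum of distances to all others) for each node — 0:19, 1:18, 2:24, 3:33, 4:23, 5:27, 6:22, 7:35, 8:34, 9:25, 10:26.
The smallest farness is 18, for 1, so 1 has the highest closeness.

1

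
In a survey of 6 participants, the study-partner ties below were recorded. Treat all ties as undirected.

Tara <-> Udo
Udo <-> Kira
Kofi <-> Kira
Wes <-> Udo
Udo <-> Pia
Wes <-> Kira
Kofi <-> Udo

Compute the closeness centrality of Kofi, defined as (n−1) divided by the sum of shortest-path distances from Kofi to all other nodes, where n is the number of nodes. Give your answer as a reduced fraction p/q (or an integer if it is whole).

5/8

Distances from Kofi: Kira:1, Pia:2, Tara:2, Udo:1, Wes:2. Sum = 8.
n = 6, so closeness = 5/8.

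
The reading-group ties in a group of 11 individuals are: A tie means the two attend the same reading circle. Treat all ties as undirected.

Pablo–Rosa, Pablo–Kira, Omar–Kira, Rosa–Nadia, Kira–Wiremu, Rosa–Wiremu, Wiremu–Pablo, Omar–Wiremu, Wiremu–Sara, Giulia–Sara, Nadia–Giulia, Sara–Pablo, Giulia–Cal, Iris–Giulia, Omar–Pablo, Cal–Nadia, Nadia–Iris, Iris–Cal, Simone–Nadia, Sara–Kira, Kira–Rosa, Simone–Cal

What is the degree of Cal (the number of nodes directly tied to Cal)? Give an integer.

Cal is directly tied to Giulia, Iris, Nadia, and Simone. That is 4 neighbors, so the degree of Cal is 4.

4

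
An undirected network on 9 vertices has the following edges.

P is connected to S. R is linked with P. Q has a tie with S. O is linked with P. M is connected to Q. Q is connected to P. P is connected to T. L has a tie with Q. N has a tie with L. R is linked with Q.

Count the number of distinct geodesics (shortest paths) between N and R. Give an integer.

1

The shortest distance is 3, and the only length-3 path is N–L–Q–R. So there is exactly 1 shortest path.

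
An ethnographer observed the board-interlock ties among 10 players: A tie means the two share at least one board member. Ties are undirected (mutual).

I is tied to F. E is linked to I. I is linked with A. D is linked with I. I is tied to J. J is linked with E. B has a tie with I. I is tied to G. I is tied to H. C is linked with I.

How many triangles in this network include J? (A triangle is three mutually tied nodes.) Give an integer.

J's neighbors: E and I.
Neighbor pairs that are themselves tied: J–E–I. Each forms one triangle with J, for 1 in total.

1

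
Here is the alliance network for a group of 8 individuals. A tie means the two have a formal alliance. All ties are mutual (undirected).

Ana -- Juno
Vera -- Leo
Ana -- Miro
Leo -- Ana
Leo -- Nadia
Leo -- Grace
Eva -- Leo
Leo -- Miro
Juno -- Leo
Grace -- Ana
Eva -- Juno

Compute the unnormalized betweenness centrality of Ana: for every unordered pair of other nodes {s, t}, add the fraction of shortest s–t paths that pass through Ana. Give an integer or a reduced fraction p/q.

Pairs whose geodesics pass through Ana — Miro–Juno: 1/2; Miro–Grace: 1/2; Juno–Grace: 1/2.
All other pairs contribute 0.
Summing the contributions gives betweenness(Ana) = 3/2.

3/2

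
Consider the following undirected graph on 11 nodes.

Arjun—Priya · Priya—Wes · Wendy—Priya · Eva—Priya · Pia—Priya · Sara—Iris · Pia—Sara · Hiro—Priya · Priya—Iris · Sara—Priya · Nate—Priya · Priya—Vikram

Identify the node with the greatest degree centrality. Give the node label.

Degrees — Arjun:1, Eva:1, Hiro:1, Iris:2, Nate:1, Pia:2, Priya:10, Sara:3, Vikram:1, Wendy:1, Wes:1.
The maximum is 10, attained only by Priya.

Priya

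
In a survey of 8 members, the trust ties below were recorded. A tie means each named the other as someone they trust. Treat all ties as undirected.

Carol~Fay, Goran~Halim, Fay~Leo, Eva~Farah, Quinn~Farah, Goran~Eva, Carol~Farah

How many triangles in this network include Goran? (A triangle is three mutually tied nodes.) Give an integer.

0

Goran's neighbors are Eva and Halim, but none of them are tied to each other, so no triangle contains Goran.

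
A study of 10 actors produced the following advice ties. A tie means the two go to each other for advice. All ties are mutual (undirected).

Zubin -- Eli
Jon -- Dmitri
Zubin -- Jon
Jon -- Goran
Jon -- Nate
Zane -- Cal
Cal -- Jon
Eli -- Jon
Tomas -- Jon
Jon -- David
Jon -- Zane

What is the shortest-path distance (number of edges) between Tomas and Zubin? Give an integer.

2

One shortest route is Tomas – Jon – Zubin, which uses 2 edges, and Tomas and Zubin are not directly tied, so nothing shorter exists. So d(Tomas,Zubin) = 2.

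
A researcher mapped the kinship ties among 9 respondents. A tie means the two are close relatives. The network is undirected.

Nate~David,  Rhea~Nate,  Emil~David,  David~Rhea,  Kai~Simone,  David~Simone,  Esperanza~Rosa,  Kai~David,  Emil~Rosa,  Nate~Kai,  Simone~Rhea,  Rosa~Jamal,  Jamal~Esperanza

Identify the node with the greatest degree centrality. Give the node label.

Degrees — David:5, Emil:2, Esperanza:2, Jamal:2, Kai:3, Nate:3, Rhea:3, Rosa:3, Simone:3.
The maximum is 5, attained only by David.

David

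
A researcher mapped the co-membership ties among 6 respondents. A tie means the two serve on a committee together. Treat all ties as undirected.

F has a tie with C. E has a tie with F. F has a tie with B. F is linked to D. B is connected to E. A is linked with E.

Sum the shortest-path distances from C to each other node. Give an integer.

10

Distances from C: A:3, B:2, D:2, E:2, F:1.
Sum = 3 + 2 + 2 + 2 + 1 = 10.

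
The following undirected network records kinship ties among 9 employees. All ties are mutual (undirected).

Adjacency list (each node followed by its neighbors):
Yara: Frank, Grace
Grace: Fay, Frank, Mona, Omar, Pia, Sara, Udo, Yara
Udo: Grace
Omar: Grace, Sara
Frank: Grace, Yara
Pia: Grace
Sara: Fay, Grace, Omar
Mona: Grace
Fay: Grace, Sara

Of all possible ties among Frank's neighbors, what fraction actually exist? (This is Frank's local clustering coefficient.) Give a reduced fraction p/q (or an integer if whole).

1

Frank's neighbors: Grace and Yara (k = 2).
Possible neighbor pairs: C(2,2) = 1. Edges among them: Grace–Yara → e = 1.
Clustering(Frank) = 1/1.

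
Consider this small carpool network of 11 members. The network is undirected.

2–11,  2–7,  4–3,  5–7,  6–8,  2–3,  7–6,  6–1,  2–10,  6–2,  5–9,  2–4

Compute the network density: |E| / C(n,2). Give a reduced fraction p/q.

12/55

There are 12 edges and 11 nodes, so the maximum possible is C(11,2) = 55.
Density = 12/55.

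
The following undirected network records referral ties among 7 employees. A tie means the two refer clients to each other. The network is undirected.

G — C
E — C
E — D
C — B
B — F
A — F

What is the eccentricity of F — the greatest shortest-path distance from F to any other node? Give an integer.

Distances from F: A:1, B:1, C:2, D:4, E:3, G:3.
The largest is 4 (to D), so the eccentricity of F is 4.

4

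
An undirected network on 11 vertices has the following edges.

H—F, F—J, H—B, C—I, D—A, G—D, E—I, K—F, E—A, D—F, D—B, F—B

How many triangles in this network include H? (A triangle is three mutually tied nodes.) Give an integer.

1

H's neighbors: B and F.
Neighbor pairs that are themselves tied: H–B–F. Each forms one triangle with H, for 1 in total.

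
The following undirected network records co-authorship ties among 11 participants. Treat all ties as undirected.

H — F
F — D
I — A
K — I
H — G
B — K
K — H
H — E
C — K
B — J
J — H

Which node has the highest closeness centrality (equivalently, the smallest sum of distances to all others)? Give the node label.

H

Farness (sum of distances to all others) for each node — A:33, B:24, C:26, D:32, E:25, F:23, G:25, H:16, I:24, J:23, K:17.
The smallest farness is 16, for H, so H has the highest closeness.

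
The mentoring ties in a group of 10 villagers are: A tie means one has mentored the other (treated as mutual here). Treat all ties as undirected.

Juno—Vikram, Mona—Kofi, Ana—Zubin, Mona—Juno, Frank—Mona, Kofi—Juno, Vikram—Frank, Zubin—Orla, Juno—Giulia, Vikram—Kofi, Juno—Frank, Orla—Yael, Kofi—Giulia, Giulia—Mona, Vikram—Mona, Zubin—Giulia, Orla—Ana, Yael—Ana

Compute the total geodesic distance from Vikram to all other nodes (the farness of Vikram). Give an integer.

Distances from Vikram: Ana:4, Frank:1, Giulia:2, Juno:1, Kofi:1, Mona:1, Orla:4, Yael:5, Zubin:3.
Sum = 4 + 1 + 2 + 1 + 1 + 1 + 4 + 5 + 3 = 22.

22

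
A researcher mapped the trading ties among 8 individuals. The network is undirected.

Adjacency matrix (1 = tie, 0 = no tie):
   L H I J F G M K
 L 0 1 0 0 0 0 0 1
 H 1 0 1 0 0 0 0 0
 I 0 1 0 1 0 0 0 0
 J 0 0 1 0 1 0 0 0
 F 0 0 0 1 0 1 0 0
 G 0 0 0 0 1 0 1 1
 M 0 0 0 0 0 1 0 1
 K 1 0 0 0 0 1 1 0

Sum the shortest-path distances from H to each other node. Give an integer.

15

Distances from H: F:3, G:3, I:1, J:2, K:2, L:1, M:3.
Sum = 3 + 3 + 1 + 2 + 2 + 1 + 3 = 15.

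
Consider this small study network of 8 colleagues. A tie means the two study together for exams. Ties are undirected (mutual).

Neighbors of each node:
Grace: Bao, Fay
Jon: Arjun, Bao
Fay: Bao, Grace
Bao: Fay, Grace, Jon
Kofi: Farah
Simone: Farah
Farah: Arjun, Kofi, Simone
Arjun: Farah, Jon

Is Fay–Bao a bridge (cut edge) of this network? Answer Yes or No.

No

Even without that edge, Fay still reaches Bao via Fay – Grace – Bao, so the network stays connected. Not a bridge.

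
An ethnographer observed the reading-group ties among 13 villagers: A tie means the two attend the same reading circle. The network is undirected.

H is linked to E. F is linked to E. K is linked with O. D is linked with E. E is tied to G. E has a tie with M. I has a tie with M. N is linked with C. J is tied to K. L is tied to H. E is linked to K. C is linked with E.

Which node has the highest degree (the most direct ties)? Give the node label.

Degrees — C:2, D:1, E:7, F:1, G:1, H:2, I:1, J:1, K:3, L:1, M:2, N:1, O:1.
The maximum is 7, attained only by E.

E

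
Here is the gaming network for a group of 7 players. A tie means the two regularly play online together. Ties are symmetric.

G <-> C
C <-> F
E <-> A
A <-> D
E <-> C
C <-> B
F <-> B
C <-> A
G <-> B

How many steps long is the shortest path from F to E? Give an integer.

One shortest route is F – C – E, which uses 2 edges, and F and E are not directly tied, so nothing shorter exists. So d(F,E) = 2.

2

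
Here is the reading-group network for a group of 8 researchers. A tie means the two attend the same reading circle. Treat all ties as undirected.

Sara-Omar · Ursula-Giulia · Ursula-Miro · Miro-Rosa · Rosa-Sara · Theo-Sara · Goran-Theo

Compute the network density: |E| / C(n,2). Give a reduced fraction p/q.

There are 7 edges and 8 nodes, so the maximum possible is C(8,2) = 28.
Density = 7/28 = 1/4.

1/4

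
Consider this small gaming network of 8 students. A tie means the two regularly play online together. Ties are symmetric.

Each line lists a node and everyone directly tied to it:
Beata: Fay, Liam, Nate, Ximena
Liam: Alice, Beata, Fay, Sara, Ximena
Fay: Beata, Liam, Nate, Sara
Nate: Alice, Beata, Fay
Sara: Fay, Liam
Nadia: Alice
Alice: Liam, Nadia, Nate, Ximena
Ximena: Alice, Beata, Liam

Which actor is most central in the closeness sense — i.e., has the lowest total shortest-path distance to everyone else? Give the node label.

Liam

Farness (sum of distances to all others) for each node — Alice:10, Beata:11, Fay:11, Liam:9, Nadia:16, Nate:11, Sara:13, Ximena:11.
The smallest farness is 9, for Liam, so Liam has the highest closeness.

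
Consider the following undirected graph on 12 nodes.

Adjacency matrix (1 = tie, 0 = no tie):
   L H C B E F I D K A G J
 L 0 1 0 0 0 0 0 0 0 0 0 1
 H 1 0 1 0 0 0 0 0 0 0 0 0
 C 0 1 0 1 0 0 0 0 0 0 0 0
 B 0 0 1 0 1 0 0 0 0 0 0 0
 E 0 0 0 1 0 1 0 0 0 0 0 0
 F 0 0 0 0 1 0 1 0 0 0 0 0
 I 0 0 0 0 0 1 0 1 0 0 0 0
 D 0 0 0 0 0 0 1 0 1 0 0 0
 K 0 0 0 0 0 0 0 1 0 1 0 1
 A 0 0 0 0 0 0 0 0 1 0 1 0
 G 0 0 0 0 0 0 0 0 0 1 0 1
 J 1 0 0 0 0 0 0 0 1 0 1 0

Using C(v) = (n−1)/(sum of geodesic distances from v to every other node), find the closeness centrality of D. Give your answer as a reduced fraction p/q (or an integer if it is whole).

11/30

Distances from D: A:2, B:4, C:5, E:3, F:2, G:3, H:4, I:1, J:2, K:1, L:3. Sum = 30.
n = 12, so closeness = 11/30.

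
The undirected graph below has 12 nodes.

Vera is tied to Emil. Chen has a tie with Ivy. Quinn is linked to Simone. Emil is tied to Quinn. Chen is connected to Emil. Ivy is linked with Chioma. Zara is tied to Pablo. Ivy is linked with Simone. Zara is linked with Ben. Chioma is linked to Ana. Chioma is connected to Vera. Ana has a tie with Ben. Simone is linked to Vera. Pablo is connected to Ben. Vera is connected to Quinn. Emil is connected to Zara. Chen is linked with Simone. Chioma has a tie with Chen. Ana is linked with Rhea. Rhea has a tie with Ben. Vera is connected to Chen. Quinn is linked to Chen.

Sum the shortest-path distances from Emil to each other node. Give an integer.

Distances from Emil: Ana:3, Ben:2, Chen:1, Chioma:2, Ivy:2, Pablo:2, Quinn:1, Rhea:3, Simone:2, Vera:1, Zara:1.
Sum = 3 + 2 + 1 + 2 + 2 + 2 + 1 + 3 + 2 + 1 + 1 = 20.

20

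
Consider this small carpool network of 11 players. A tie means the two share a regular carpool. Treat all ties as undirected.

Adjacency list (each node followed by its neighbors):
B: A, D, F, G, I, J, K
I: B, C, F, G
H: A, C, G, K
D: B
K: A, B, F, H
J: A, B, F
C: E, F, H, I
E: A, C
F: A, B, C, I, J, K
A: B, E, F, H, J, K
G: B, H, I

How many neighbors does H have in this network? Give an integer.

4

H is directly tied to A, C, G, and K. That is 4 neighbors, so the degree of H is 4.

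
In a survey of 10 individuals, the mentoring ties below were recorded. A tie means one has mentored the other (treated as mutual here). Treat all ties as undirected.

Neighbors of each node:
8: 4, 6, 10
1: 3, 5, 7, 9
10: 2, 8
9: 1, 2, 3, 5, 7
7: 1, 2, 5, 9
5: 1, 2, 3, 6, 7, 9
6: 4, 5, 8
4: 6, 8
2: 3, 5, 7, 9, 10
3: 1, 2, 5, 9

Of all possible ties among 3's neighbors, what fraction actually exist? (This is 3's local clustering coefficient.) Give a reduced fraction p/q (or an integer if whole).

3's neighbors: 1, 2, 5, and 9 (k = 4).
Possible neighbor pairs: C(4,2) = 6. Edges among them: 1–5, 1–9, 2–5, 2–9, 5–9 → e = 5.
Clustering(3) = 5/6.

5/6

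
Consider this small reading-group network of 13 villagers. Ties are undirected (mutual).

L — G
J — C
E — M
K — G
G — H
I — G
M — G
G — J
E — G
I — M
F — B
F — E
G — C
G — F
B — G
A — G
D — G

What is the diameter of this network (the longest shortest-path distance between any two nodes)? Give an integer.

2

Eccentricity of each node (its greatest distance to any other): A:2, B:2, C:2, D:2, E:2, F:2, G:1, H:2, I:2, J:2, K:2, L:2, M:2.
The maximum eccentricity is 2, realized for instance by the pair C–E via C – G – E. So the diameter is 2.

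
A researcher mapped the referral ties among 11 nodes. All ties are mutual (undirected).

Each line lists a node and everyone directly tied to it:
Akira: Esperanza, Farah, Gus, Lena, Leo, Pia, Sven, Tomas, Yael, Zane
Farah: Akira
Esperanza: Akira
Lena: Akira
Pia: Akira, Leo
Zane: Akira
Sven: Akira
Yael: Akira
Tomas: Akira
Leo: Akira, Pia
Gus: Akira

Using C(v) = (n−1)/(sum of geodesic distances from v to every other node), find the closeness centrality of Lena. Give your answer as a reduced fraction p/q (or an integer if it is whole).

Distances from Lena: Akira:1, Esperanza:2, Farah:2, Gus:2, Leo:2, Pia:2, Sven:2, Tomas:2, Yael:2, Zane:2. Sum = 19.
n = 11, so closeness = 10/19.

10/19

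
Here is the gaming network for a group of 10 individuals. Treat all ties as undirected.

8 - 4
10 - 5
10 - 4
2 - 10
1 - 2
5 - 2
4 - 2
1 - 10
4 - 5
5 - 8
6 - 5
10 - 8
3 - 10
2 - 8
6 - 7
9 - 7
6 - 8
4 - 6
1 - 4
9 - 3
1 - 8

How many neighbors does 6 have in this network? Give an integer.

4

6 is directly tied to 4, 5, 7, and 8. That is 4 neighbors, so the degree of 6 is 4.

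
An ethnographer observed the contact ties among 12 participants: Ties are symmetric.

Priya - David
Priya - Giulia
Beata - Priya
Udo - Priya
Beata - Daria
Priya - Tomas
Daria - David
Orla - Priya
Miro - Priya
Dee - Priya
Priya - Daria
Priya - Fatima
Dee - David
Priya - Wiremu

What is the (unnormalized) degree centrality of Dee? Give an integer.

2

Dee is directly tied to David and Priya. That is 2 neighbors, so the degree of Dee is 2.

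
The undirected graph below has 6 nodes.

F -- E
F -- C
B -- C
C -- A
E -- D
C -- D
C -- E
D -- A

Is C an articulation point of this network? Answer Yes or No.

Removing C leaves {A, D, E, and F} with no path to {B}, so the network splits into 2 components. C is a cut vertex.

Yes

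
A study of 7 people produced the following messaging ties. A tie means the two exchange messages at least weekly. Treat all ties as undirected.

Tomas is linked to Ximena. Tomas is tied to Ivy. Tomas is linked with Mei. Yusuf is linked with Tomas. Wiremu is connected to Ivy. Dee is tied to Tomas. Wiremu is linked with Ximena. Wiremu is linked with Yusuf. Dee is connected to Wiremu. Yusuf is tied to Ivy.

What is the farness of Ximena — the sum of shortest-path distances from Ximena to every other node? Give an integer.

Distances from Ximena: Dee:2, Ivy:2, Mei:2, Tomas:1, Wiremu:1, Yusuf:2.
Sum = 2 + 2 + 2 + 1 + 1 + 2 = 10.

10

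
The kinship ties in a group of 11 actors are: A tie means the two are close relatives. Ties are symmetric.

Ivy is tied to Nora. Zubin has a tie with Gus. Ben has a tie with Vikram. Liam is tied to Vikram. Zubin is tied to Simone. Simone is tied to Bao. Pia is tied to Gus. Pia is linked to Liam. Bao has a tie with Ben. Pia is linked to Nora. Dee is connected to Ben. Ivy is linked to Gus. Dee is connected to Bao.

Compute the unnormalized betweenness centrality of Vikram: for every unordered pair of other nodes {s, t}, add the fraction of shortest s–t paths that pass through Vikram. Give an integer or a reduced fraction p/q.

Pairs whose geodesics pass through Vikram — Nora–Bao: 1/3; Nora–Dee: 1; Nora–Ben: 1; Ivy–Ben: 2/3; Gus–Ben: 1/2; Simone–Liam: 1/2; Bao–Liam: 1; Bao–Pia: 1/2; Dee–Liam: 1; Dee–Pia: 1; Ben–Liam: 1; Ben–Pia: 1.
All other pairs contribute 0.
Summing the contributions gives betweenness(Vikram) = 19/2.

19/2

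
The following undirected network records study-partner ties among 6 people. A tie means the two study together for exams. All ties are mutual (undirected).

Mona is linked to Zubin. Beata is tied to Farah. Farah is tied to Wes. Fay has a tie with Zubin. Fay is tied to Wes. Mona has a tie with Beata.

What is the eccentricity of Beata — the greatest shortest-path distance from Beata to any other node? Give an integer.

Distances from Beata: Farah:1, Fay:3, Mona:1, Wes:2, Zubin:2.
The largest is 3 (to Fay), so the eccentricity of Beata is 3.

3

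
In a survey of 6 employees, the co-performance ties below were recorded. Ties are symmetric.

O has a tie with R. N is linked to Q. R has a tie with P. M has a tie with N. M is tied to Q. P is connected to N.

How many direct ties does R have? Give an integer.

2

R is directly tied to O and P. That is 2 neighbors, so the degree of R is 2.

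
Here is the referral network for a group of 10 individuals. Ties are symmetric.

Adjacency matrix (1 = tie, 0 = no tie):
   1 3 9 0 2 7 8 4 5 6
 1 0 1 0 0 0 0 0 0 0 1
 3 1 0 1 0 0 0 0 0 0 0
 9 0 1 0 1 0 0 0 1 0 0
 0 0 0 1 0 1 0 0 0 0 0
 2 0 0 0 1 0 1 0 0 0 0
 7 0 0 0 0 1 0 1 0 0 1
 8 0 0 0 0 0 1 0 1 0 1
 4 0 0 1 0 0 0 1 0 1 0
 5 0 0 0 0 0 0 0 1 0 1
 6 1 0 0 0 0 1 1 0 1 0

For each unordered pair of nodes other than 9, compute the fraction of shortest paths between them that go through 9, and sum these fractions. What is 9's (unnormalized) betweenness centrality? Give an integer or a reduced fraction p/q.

Pairs whose geodesics pass through 9 — 1–0: 1; 1–4: 1/3; 3–0: 1; 3–2: 1; 3–8: 1/2; 3–4: 1; 3–5: 1/2; 0–8: 1/2; 0–4: 1; 0–5: 1; 2–4: 1/2.
All other pairs contribute 0.
Summing the contributions gives betweenness(9) = 25/3.

25/3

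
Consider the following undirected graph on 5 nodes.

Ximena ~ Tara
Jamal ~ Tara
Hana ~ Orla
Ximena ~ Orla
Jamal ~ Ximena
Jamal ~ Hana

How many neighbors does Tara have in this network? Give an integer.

Tara is directly tied to Jamal and Ximena. That is 2 neighbors, so the degree of Tara is 2.

2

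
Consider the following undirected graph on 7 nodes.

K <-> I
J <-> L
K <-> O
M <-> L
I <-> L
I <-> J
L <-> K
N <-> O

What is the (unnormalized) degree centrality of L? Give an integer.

L is directly tied to I, J, K, and M. That is 4 neighbors, so the degree of L is 4.

4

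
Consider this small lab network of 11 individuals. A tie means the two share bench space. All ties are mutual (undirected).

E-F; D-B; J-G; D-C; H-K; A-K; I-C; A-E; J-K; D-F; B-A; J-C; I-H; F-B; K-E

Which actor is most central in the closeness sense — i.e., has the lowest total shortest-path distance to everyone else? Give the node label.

Farness (sum of distances to all others) for each node — A:20, B:22, C:19, D:20, E:20, F:22, G:28, H:22, I:23, J:19, K:17.
The smallest farness is 17, for K, so K has the highest closeness.

K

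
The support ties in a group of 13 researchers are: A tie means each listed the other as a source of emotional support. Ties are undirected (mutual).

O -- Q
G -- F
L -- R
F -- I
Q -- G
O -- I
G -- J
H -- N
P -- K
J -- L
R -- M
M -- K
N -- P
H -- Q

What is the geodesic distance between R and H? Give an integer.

One shortest route is R – L – J – G – Q – H, which uses 5 edges, and at distance 4 from R we only reach {F, N, Q}, which does not include H. So d(R,H) = 5.

5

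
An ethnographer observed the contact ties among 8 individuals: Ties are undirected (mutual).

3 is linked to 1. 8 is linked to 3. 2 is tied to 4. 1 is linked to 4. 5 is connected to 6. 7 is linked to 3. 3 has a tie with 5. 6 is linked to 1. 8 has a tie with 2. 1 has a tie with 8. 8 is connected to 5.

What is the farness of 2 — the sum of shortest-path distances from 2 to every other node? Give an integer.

Distances from 2: 1:2, 3:2, 4:1, 5:2, 6:3, 7:3, 8:1.
Sum = 2 + 2 + 1 + 2 + 3 + 3 + 1 = 14.

14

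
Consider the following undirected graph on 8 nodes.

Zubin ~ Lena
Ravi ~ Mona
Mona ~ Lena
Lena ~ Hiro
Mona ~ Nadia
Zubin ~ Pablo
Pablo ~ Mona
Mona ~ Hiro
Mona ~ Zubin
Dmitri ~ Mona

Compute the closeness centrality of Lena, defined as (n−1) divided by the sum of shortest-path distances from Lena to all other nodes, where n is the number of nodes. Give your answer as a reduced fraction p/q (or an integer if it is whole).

7/11

Distances from Lena: Dmitri:2, Hiro:1, Mona:1, Nadia:2, Pablo:2, Ravi:2, Zubin:1. Sum = 11.
n = 8, so closeness = 7/11.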